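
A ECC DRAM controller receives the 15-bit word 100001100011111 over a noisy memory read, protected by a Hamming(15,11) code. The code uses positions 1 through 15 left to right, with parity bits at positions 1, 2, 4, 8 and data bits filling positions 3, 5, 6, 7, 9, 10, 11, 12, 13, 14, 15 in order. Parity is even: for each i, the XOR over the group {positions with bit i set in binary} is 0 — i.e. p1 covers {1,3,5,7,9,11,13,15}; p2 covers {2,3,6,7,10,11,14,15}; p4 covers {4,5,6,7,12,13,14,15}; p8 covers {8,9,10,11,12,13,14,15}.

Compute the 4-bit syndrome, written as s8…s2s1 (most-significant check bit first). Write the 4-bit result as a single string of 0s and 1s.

1011

s1 (pos 1,3,5,7,9,11,13,15): 1⊕0⊕0⊕1⊕0⊕1⊕1⊕1 = 1
s2 (pos 2,3,6,7,10,11,14,15): 0⊕0⊕1⊕1⊕0⊕1⊕1⊕1 = 1
s4 (pos 4,5,6,7,12,13,14,15): 0⊕0⊕1⊕1⊕1⊕1⊕1⊕1 = 0
s8 (pos 8,9,10,11,12,13,14,15): 0⊕0⊕0⊕1⊕1⊕1⊕1⊕1 = 1
Syndrome s8…s1 = 1011 → error at position 11.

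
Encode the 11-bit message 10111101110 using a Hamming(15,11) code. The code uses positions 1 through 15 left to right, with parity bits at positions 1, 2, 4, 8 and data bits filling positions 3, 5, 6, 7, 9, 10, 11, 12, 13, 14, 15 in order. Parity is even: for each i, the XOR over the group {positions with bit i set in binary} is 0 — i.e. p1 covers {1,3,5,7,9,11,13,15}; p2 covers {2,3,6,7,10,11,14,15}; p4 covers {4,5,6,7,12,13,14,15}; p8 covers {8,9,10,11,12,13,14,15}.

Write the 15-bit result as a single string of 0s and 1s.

011101111101110

Place data at non-parity positions: p1 p2 1 p4 0 1 1 p8 1 1 0 1 1 1 0
p1 (pos 1,3,5,7,9,11,13,15): XOR of data positions = 1⊕0⊕1⊕1⊕0⊕1⊕0 = 0
p2 (pos 2,3,6,7,10,11,14,15): XOR of data positions = 1⊕1⊕1⊕1⊕0⊕1⊕0 = 1
p4 (pos 4,5,6,7,12,13,14,15): XOR of data positions = 0⊕1⊕1⊕1⊕1⊕1⊕0 = 1
p8 (pos 8,9,10,11,12,13,14,15): XOR of data positions = 1⊕1⊕0⊕1⊕1⊕1⊕0 = 1
Codeword: 011101111101110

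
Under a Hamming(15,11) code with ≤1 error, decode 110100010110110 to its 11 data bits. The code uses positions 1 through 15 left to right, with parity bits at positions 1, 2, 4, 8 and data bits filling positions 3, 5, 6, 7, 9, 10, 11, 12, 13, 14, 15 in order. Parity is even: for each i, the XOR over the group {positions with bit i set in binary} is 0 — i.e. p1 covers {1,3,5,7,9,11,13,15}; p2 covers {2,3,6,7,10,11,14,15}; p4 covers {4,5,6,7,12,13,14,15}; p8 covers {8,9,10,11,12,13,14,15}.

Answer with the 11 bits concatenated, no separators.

00000110010

s1 (pos 1,3,5,7,9,11,13,15): 1⊕0⊕0⊕0⊕0⊕1⊕1⊕0 = 1
s2 (pos 2,3,6,7,10,11,14,15): 1⊕0⊕0⊕0⊕1⊕1⊕1⊕0 = 0
s4 (pos 4,5,6,7,12,13,14,15): 1⊕0⊕0⊕0⊕0⊕1⊕1⊕0 = 1
s8 (pos 8,9,10,11,12,13,14,15): 1⊕0⊕1⊕1⊕0⊕1⊕1⊕0 = 1
Syndrome s8…s1 = 1101 → error at position 13.
Flip position 13: 110100010110110 → 110100010110010
Read data bits from positions 3,5,6,7,9,10,11,12,13,14,15: 00000110010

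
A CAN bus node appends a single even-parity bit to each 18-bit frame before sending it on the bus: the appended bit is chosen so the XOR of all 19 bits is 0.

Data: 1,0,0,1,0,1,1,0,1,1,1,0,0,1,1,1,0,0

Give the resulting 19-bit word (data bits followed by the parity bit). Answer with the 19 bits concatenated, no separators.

XOR of the 18 data bits: 1⊕0⊕0⊕1⊕0⊕1⊕1⊕0⊕1⊕1⊕1⊕0⊕0⊕1⊕1⊕1⊕0⊕0 = 0
Parity bit = 0 (so all 19 bits XOR to 0).

1001011011100111000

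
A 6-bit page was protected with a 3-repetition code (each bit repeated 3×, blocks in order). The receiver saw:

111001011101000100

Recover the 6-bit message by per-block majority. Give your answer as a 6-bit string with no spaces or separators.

101100

Block 1 (111): 3 ones → 1
Block 2 (001): 1 one → 0
Block 3 (011): 2 ones → 1
Block 4 (101): 2 ones → 1
Block 5 (000): 0 ones → 0
Block 6 (100): 1 one → 0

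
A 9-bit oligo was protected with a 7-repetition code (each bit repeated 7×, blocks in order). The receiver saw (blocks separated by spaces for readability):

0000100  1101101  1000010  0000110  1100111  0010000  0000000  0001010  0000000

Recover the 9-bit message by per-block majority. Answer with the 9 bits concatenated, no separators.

010010000

Block 1 (0000100): 1 one → 0
Block 2 (1101101): 5 ones → 1
Block 3 (1000010): 2 ones → 0
Block 4 (0000110): 2 ones → 0
Block 5 (1100111): 5 ones → 1
Block 6 (0010000): 1 one → 0
Block 7 (0000000): 0 ones → 0
Block 8 (0001010): 2 ones → 0
Block 9 (0000000): 0 ones → 0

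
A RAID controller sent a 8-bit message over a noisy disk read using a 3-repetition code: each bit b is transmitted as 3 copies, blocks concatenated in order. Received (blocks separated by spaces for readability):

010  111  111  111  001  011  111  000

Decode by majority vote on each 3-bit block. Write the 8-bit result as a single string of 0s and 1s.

Block 1 (010): 1 one → 0
Block 2 (111): 3 ones → 1
Block 3 (111): 3 ones → 1
Block 4 (111): 3 ones → 1
Block 5 (001): 1 one → 0
Block 6 (011): 2 ones → 1
Block 7 (111): 3 ones → 1
Block 8 (000): 0 ones → 0

01110110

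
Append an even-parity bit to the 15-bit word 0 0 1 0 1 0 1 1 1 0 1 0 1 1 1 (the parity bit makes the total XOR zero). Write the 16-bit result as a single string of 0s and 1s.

0010101110101111

XOR of the 15 data bits: 0⊕0⊕1⊕0⊕1⊕0⊕1⊕1⊕1⊕0⊕1⊕0⊕1⊕1⊕1 = 1
Parity bit = 1 (so all 16 bits XOR to 0).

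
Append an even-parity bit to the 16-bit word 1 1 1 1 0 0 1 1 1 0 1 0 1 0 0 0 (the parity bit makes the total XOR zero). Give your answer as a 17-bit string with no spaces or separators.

XOR of the 16 data bits: 1⊕1⊕1⊕1⊕0⊕0⊕1⊕1⊕1⊕0⊕1⊕0⊕1⊕0⊕0⊕0 = 1
Parity bit = 1 (so all 17 bits XOR to 0).

11110011101010001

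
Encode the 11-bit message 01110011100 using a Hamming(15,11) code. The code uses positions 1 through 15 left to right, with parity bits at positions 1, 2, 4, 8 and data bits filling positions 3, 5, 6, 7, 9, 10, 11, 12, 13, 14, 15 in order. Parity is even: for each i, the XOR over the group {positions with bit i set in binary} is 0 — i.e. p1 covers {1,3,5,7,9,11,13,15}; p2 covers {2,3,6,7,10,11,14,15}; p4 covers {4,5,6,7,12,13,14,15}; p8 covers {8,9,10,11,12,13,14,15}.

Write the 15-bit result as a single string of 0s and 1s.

010111110011100

Place data at non-parity positions: p1 p2 0 p4 1 1 1 p8 0 0 1 1 1 0 0
p1 (pos 1,3,5,7,9,11,13,15): XOR of data positions = 0⊕1⊕1⊕0⊕1⊕1⊕0 = 0
p2 (pos 2,3,6,7,10,11,14,15): XOR of data positions = 0⊕1⊕1⊕0⊕1⊕0⊕0 = 1
p4 (pos 4,5,6,7,12,13,14,15): XOR of data positions = 1⊕1⊕1⊕1⊕1⊕0⊕0 = 1
p8 (pos 8,9,10,11,12,13,14,15): XOR of data positions = 0⊕0⊕1⊕1⊕1⊕0⊕0 = 1
Codeword: 010111110011100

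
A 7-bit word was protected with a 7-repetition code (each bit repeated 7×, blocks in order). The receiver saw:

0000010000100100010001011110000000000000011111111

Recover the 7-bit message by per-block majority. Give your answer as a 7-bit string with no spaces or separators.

Block 1 (0000010): 1 one → 0
Block 2 (0001001): 2 ones → 0
Block 3 (0001000): 1 one → 0
Block 4 (1011110): 5 ones → 1
Block 5 (0000000): 0 ones → 0
Block 6 (0000001): 1 one → 0
Block 7 (1111111): 7 ones → 1

0001001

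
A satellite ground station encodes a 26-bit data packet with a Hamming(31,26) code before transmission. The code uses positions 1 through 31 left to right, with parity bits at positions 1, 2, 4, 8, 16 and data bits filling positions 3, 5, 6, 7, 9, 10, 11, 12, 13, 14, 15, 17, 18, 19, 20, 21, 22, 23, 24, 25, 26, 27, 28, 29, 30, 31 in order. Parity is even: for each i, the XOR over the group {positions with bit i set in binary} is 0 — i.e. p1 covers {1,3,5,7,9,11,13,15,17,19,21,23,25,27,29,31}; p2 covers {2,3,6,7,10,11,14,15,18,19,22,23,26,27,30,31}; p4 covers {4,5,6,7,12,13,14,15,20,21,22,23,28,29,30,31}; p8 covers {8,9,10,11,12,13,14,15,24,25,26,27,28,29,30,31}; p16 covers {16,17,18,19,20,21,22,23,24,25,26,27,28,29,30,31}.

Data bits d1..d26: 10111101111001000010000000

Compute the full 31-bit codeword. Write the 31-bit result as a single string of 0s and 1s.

0110011111011110001000010000000

Place data at non-parity positions: p1 p2 1 p4 0 1 1 p8 1 1 0 1 1 1 1 p16 0 0 1 0 0 0 0 1 0 0 0 0 0 0 0
p1 (pos 1,3,5,7,9,11,13,15,17,19,21,23,25,27,29,31): XOR of data positions = 1⊕0⊕1⊕1⊕0⊕1⊕1⊕0⊕1⊕0⊕0⊕0⊕0⊕0⊕0 = 0
p2 (pos 2,3,6,7,10,11,14,15,18,19,22,23,26,27,30,31): XOR of data positions = 1⊕1⊕1⊕1⊕0⊕1⊕1⊕0⊕1⊕0⊕0⊕0⊕0⊕0⊕0 = 1
p4 (pos 4,5,6,7,12,13,14,15,20,21,22,23,28,29,30,31): XOR of data positions = 0⊕1⊕1⊕1⊕1⊕1⊕1⊕0⊕0⊕0⊕0⊕0⊕0⊕0⊕0 = 0
p8 (pos 8,9,10,11,12,13,14,15,24,25,26,27,28,29,30,31): XOR of data positions = 1⊕1⊕0⊕1⊕1⊕1⊕1⊕1⊕0⊕0⊕0⊕0⊕0⊕0⊕0 = 1
p16 (pos 16,17,18,19,20,21,22,23,24,25,26,27,28,29,30,31): XOR of data positions = 0⊕0⊕1⊕0⊕0⊕0⊕0⊕1⊕0⊕0⊕0⊕0⊕0⊕0⊕0 = 0
Codeword: 0110011111011110001000010000000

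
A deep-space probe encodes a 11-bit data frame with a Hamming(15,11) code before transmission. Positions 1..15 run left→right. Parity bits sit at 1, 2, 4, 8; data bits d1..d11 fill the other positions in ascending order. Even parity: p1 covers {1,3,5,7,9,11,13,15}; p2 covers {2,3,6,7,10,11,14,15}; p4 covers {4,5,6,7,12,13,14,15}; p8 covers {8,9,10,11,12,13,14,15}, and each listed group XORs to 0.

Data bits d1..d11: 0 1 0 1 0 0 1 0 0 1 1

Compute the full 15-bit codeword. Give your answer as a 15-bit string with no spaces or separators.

Place data at non-parity positions: p1 p2 0 p4 1 0 1 p8 0 0 1 0 0 1 1
p1 (pos 1,3,5,7,9,11,13,15): XOR of data positions = 0⊕1⊕1⊕0⊕1⊕0⊕1 = 0
p2 (pos 2,3,6,7,10,11,14,15): XOR of data positions = 0⊕0⊕1⊕0⊕1⊕1⊕1 = 0
p4 (pos 4,5,6,7,12,13,14,15): XOR of data positions = 1⊕0⊕1⊕0⊕0⊕1⊕1 = 0
p8 (pos 8,9,10,11,12,13,14,15): XOR of data positions = 0⊕0⊕1⊕0⊕0⊕1⊕1 = 1
Codeword: 000010110010011

000010110010011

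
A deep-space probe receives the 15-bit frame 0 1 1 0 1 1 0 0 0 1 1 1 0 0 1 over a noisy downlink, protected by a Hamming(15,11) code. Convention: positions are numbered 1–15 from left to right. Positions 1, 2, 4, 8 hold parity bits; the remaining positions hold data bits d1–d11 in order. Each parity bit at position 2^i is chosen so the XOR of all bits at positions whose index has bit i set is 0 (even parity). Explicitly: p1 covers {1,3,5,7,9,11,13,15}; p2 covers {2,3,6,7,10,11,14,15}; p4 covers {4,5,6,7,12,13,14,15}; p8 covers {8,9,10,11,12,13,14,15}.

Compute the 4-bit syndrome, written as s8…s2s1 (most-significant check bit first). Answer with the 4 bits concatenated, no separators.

0000

s1 (pos 1,3,5,7,9,11,13,15): 0⊕1⊕1⊕0⊕0⊕1⊕0⊕1 = 0
s2 (pos 2,3,6,7,10,11,14,15): 1⊕1⊕1⊕0⊕1⊕1⊕0⊕1 = 0
s4 (pos 4,5,6,7,12,13,14,15): 0⊕1⊕1⊕0⊕1⊕0⊕0⊕1 = 0
s8 (pos 8,9,10,11,12,13,14,15): 0⊕0⊕1⊕1⊕1⊕0⊕0⊕1 = 0
Syndrome s8…s1 = 0000 → no error.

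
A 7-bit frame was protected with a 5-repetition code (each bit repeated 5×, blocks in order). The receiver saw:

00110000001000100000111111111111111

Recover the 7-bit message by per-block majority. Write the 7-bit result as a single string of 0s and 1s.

0000111

Block 1 (00110): 2 ones → 0
Block 2 (00000): 0 ones → 0
Block 3 (10001): 2 ones → 0
Block 4 (00000): 0 ones → 0
Block 5 (11111): 5 ones → 1
Block 6 (11111): 5 ones → 1
Block 7 (11111): 5 ones → 1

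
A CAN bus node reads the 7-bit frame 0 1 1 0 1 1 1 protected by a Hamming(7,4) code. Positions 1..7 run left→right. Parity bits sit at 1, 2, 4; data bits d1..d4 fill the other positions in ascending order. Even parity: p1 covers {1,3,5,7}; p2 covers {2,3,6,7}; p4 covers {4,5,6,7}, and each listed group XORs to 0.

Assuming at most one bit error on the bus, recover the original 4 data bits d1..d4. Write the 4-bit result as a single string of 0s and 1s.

1011

s1 (pos 1,3,5,7): 0⊕1⊕1⊕1 = 1
s2 (pos 2,3,6,7): 1⊕1⊕1⊕1 = 0
s4 (pos 4,5,6,7): 0⊕1⊕1⊕1 = 1
Syndrome s4…s1 = 101 → error at position 5.
Flip position 5: 0110111 → 0110011
Read data bits from positions 3,5,6,7: 1011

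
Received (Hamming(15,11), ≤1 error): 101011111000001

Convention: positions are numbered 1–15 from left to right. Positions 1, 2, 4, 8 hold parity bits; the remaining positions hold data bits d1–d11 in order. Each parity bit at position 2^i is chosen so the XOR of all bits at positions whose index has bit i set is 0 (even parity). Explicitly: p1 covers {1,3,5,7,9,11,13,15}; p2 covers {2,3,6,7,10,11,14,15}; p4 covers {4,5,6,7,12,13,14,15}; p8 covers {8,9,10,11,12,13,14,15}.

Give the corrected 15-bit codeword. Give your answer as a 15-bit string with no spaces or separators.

s1 (pos 1,3,5,7,9,11,13,15): 1⊕1⊕1⊕1⊕1⊕0⊕0⊕1 = 0
s2 (pos 2,3,6,7,10,11,14,15): 0⊕1⊕1⊕1⊕0⊕0⊕0⊕1 = 0
s4 (pos 4,5,6,7,12,13,14,15): 0⊕1⊕1⊕1⊕0⊕0⊕0⊕1 = 0
s8 (pos 8,9,10,11,12,13,14,15): 1⊕1⊕0⊕0⊕0⊕0⊕0⊕1 = 1
Syndrome s8…s1 = 1000 → error at position 8.
Flip position 8: 101011111000001 → 101011101000001

101011101000001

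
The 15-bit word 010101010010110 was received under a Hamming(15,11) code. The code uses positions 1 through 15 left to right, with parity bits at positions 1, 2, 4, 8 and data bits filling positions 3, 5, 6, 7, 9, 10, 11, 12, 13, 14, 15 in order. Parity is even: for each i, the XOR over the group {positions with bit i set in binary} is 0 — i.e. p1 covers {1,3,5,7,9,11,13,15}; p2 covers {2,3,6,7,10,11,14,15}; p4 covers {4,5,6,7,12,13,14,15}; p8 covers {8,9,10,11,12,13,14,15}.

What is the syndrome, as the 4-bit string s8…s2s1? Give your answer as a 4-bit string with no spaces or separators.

s1 (pos 1,3,5,7,9,11,13,15): 0⊕0⊕0⊕0⊕0⊕1⊕1⊕0 = 0
s2 (pos 2,3,6,7,10,11,14,15): 1⊕0⊕1⊕0⊕0⊕1⊕1⊕0 = 0
s4 (pos 4,5,6,7,12,13,14,15): 1⊕0⊕1⊕0⊕0⊕1⊕1⊕0 = 0
s8 (pos 8,9,10,11,12,13,14,15): 1⊕0⊕0⊕1⊕0⊕1⊕1⊕0 = 0
Syndrome s8…s1 = 0000 → no error.

0000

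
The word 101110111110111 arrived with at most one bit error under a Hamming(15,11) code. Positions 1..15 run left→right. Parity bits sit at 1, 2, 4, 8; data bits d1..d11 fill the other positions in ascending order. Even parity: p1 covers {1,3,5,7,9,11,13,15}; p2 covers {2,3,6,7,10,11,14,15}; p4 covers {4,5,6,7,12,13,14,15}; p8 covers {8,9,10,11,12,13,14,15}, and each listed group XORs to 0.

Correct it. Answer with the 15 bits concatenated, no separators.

s1 (pos 1,3,5,7,9,11,13,15): 1⊕1⊕1⊕1⊕1⊕1⊕1⊕1 = 0
s2 (pos 2,3,6,7,10,11,14,15): 0⊕1⊕0⊕1⊕1⊕1⊕1⊕1 = 0
s4 (pos 4,5,6,7,12,13,14,15): 1⊕1⊕0⊕1⊕0⊕1⊕1⊕1 = 0
s8 (pos 8,9,10,11,12,13,14,15): 1⊕1⊕1⊕1⊕0⊕1⊕1⊕1 = 1
Syndrome s8…s1 = 1000 → error at position 8.
Flip position 8: 101110111110111 → 101110101110111

101110101110111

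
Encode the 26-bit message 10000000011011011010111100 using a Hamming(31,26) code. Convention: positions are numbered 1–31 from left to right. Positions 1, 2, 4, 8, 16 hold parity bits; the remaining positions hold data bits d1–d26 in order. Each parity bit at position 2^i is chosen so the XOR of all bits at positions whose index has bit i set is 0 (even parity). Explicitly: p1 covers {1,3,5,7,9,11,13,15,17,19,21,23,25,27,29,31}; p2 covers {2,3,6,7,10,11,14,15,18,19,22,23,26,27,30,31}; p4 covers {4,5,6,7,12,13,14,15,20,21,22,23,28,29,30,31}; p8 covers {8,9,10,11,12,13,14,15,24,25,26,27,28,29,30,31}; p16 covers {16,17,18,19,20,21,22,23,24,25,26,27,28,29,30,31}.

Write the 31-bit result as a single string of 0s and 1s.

Place data at non-parity positions: p1 p2 1 p4 0 0 0 p8 0 0 0 0 0 1 1 p16 0 1 1 0 1 1 0 1 0 1 1 1 1 0 0
p1 (pos 1,3,5,7,9,11,13,15,17,19,21,23,25,27,29,31): XOR of data positions = 1⊕0⊕0⊕0⊕0⊕0⊕1⊕0⊕1⊕1⊕0⊕0⊕1⊕1⊕0 = 0
p2 (pos 2,3,6,7,10,11,14,15,18,19,22,23,26,27,30,31): XOR of data positions = 1⊕0⊕0⊕0⊕0⊕1⊕1⊕1⊕1⊕1⊕0⊕1⊕1⊕0⊕0 = 0
p4 (pos 4,5,6,7,12,13,14,15,20,21,22,23,28,29,30,31): XOR of data positions = 0⊕0⊕0⊕0⊕0⊕1⊕1⊕0⊕1⊕1⊕0⊕1⊕1⊕0⊕0 = 0
p8 (pos 8,9,10,11,12,13,14,15,24,25,26,27,28,29,30,31): XOR of data positions = 0⊕0⊕0⊕0⊕0⊕1⊕1⊕1⊕0⊕1⊕1⊕1⊕1⊕0⊕0 = 1
p16 (pos 16,17,18,19,20,21,22,23,24,25,26,27,28,29,30,31): XOR of data positions = 0⊕1⊕1⊕0⊕1⊕1⊕0⊕1⊕0⊕1⊕1⊕1⊕1⊕0⊕0 = 1
Codeword: 0010000100000111011011010111100

0010000100000111011011010111100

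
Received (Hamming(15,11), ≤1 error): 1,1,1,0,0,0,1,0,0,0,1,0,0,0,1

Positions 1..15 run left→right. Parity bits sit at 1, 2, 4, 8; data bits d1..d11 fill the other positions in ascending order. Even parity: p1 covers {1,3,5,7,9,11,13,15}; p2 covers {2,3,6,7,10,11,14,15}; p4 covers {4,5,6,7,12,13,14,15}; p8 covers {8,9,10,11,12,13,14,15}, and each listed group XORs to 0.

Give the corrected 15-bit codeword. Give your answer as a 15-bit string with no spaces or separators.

s1 (pos 1,3,5,7,9,11,13,15): 1⊕1⊕0⊕1⊕0⊕1⊕0⊕1 = 1
s2 (pos 2,3,6,7,10,11,14,15): 1⊕1⊕0⊕1⊕0⊕1⊕0⊕1 = 1
s4 (pos 4,5,6,7,12,13,14,15): 0⊕0⊕0⊕1⊕0⊕0⊕0⊕1 = 0
s8 (pos 8,9,10,11,12,13,14,15): 0⊕0⊕0⊕1⊕0⊕0⊕0⊕1 = 0
Syndrome s8…s1 = 0011 → error at position 3.
Flip position 3: 111000100010001 → 110000100010001

110000100010001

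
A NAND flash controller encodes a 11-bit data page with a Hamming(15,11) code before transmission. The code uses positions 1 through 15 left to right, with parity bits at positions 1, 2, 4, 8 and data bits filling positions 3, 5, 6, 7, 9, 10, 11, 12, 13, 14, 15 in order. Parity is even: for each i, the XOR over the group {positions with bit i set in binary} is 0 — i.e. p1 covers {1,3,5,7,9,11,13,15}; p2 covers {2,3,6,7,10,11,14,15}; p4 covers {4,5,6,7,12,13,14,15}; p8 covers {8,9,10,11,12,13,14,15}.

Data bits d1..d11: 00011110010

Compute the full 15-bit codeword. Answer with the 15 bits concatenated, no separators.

Place data at non-parity positions: p1 p2 0 p4 0 0 1 p8 1 1 1 0 0 1 0
p1 (pos 1,3,5,7,9,11,13,15): XOR of data positions = 0⊕0⊕1⊕1⊕1⊕0⊕0 = 1
p2 (pos 2,3,6,7,10,11,14,15): XOR of data positions = 0⊕0⊕1⊕1⊕1⊕1⊕0 = 0
p4 (pos 4,5,6,7,12,13,14,15): XOR of data positions = 0⊕0⊕1⊕0⊕0⊕1⊕0 = 0
p8 (pos 8,9,10,11,12,13,14,15): XOR of data positions = 1⊕1⊕1⊕0⊕0⊕1⊕0 = 0
Codeword: 100000101110010

100000101110010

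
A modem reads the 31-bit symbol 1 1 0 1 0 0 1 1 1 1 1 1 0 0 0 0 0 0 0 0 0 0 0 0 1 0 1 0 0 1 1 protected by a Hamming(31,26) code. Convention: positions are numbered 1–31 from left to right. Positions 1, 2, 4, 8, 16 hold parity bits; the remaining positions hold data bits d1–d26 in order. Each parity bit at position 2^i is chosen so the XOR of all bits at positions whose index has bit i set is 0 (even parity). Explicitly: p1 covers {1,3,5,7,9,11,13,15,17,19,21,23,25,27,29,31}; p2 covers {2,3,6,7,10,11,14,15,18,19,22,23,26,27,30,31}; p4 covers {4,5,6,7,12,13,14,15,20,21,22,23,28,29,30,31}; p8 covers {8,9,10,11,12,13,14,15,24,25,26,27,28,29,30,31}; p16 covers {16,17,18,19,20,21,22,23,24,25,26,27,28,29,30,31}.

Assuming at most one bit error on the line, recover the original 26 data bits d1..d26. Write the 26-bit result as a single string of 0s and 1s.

s1 (pos 1,3,5,7,9,11,13,15,17,19,21,23,25,27,29,31): 1⊕0⊕0⊕1⊕1⊕1⊕0⊕0⊕0⊕0⊕0⊕0⊕1⊕1⊕0⊕1 = 1
s2 (pos 2,3,6,7,10,11,14,15,18,19,22,23,26,27,30,31): 1⊕0⊕0⊕1⊕1⊕1⊕0⊕0⊕0⊕0⊕0⊕0⊕0⊕1⊕1⊕1 = 1
s4 (pos 4,5,6,7,12,13,14,15,20,21,22,23,28,29,30,31): 1⊕0⊕0⊕1⊕1⊕0⊕0⊕0⊕0⊕0⊕0⊕0⊕0⊕0⊕1⊕1 = 1
s8 (pos 8,9,10,11,12,13,14,15,24,25,26,27,28,29,30,31): 1⊕1⊕1⊕1⊕1⊕0⊕0⊕0⊕0⊕1⊕0⊕1⊕0⊕0⊕1⊕1 = 1
s16 (pos 16,17,18,19,20,21,22,23,24,25,26,27,28,29,30,31): 0⊕0⊕0⊕0⊕0⊕0⊕0⊕0⊕0⊕1⊕0⊕1⊕0⊕0⊕1⊕1 = 0
Syndrome s16…s1 = 01111 → error at position 15.
Flip position 15: 1101001111110000000000001010011 → 1101001111110010000000001010011
Read data bits from positions 3,5,6,7,9,10,11,12,13,14,15,17,18,19,20,21,22,23,24,25,26,27,28,29,30,31: 00011111001000000001010011

00011111001000000001010011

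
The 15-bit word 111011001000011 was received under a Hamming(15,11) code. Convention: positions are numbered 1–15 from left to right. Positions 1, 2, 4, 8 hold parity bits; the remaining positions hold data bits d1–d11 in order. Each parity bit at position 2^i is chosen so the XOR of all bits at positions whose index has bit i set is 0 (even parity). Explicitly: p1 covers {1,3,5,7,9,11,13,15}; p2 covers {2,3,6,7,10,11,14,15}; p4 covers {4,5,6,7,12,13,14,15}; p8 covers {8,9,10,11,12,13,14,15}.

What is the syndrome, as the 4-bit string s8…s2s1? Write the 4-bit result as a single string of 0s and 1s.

s1 (pos 1,3,5,7,9,11,13,15): 1⊕1⊕1⊕0⊕1⊕0⊕0⊕1 = 1
s2 (pos 2,3,6,7,10,11,14,15): 1⊕1⊕1⊕0⊕0⊕0⊕1⊕1 = 1
s4 (pos 4,5,6,7,12,13,14,15): 0⊕1⊕1⊕0⊕0⊕0⊕1⊕1 = 0
s8 (pos 8,9,10,11,12,13,14,15): 0⊕1⊕0⊕0⊕0⊕0⊕1⊕1 = 1
Syndrome s8…s1 = 1011 → error at position 11.

1011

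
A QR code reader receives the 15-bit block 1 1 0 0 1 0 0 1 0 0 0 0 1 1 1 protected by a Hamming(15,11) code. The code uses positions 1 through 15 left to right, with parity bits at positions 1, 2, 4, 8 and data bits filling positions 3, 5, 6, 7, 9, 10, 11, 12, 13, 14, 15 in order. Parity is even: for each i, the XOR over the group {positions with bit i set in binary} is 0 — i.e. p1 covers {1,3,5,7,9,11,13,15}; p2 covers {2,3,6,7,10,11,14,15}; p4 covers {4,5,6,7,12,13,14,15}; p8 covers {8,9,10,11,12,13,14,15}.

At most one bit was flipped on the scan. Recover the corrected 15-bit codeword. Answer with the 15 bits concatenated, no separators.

100010010000111

s1 (pos 1,3,5,7,9,11,13,15): 1⊕0⊕1⊕0⊕0⊕0⊕1⊕1 = 0
s2 (pos 2,3,6,7,10,11,14,15): 1⊕0⊕0⊕0⊕0⊕0⊕1⊕1 = 1
s4 (pos 4,5,6,7,12,13,14,15): 0⊕1⊕0⊕0⊕0⊕1⊕1⊕1 = 0
s8 (pos 8,9,10,11,12,13,14,15): 1⊕0⊕0⊕0⊕0⊕1⊕1⊕1 = 0
Syndrome s8…s1 = 0010 → error at position 2.
Flip position 2: 110010010000111 → 100010010000111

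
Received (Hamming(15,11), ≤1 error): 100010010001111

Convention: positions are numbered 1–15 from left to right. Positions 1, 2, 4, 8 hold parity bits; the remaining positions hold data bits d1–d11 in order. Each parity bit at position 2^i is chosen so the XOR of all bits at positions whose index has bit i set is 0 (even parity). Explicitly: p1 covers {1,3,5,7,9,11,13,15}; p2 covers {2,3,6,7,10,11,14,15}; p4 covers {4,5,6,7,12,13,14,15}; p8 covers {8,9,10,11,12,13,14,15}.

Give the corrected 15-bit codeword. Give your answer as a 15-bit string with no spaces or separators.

s1 (pos 1,3,5,7,9,11,13,15): 1⊕0⊕1⊕0⊕0⊕0⊕1⊕1 = 0
s2 (pos 2,3,6,7,10,11,14,15): 0⊕0⊕0⊕0⊕0⊕0⊕1⊕1 = 0
s4 (pos 4,5,6,7,12,13,14,15): 0⊕1⊕0⊕0⊕1⊕1⊕1⊕1 = 1
s8 (pos 8,9,10,11,12,13,14,15): 1⊕0⊕0⊕0⊕1⊕1⊕1⊕1 = 1
Syndrome s8…s1 = 1100 → error at position 12.
Flip position 12: 100010010001111 → 100010010000111

100010010000111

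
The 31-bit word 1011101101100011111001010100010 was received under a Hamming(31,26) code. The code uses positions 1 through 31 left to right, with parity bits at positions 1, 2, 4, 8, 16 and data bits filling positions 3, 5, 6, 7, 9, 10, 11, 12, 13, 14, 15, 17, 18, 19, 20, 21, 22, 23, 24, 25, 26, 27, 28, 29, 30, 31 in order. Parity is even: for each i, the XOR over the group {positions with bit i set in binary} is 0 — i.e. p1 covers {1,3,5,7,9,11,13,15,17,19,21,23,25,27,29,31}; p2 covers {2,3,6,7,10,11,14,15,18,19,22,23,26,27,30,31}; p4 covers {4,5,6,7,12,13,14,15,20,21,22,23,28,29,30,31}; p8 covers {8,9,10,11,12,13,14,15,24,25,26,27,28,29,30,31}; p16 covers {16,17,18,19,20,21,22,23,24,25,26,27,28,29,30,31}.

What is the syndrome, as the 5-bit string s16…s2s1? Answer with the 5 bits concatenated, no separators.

01000

s1 (pos 1,3,5,7,9,11,13,15,17,19,21,23,25,27,29,31): 1⊕1⊕1⊕1⊕0⊕1⊕0⊕1⊕1⊕1⊕0⊕0⊕0⊕0⊕0⊕0 = 0
s2 (pos 2,3,6,7,10,11,14,15,18,19,22,23,26,27,30,31): 0⊕1⊕0⊕1⊕1⊕1⊕0⊕1⊕1⊕1⊕1⊕0⊕1⊕0⊕1⊕0 = 0
s4 (pos 4,5,6,7,12,13,14,15,20,21,22,23,28,29,30,31): 1⊕1⊕0⊕1⊕0⊕0⊕0⊕1⊕0⊕0⊕1⊕0⊕0⊕0⊕1⊕0 = 0
s8 (pos 8,9,10,11,12,13,14,15,24,25,26,27,28,29,30,31): 1⊕0⊕1⊕1⊕0⊕0⊕0⊕1⊕1⊕0⊕1⊕0⊕0⊕0⊕1⊕0 = 1
s16 (pos 16,17,18,19,20,21,22,23,24,25,26,27,28,29,30,31): 1⊕1⊕1⊕1⊕0⊕0⊕1⊕0⊕1⊕0⊕1⊕0⊕0⊕0⊕1⊕0 = 0
Syndrome s16…s1 = 01000 → error at position 8.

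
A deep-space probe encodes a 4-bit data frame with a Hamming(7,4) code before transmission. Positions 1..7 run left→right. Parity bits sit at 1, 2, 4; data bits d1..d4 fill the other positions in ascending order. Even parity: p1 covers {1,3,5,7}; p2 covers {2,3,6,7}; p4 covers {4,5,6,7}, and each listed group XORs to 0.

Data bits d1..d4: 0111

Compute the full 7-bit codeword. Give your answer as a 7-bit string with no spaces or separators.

0001111

Place data at non-parity positions: p1 p2 0 p4 1 1 1
p1 (pos 1,3,5,7): XOR of data positions = 0⊕1⊕1 = 0
p2 (pos 2,3,6,7): XOR of data positions = 0⊕1⊕1 = 0
p4 (pos 4,5,6,7): XOR of data positions = 1⊕1⊕1 = 1
Codeword: 0001111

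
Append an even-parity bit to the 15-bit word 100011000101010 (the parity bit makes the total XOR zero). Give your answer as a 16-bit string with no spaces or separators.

XOR of the 15 data bits: 1⊕0⊕0⊕0⊕1⊕1⊕0⊕0⊕0⊕1⊕0⊕1⊕0⊕1⊕0 = 0
Parity bit = 0 (so all 16 bits XOR to 0).

1000110001010100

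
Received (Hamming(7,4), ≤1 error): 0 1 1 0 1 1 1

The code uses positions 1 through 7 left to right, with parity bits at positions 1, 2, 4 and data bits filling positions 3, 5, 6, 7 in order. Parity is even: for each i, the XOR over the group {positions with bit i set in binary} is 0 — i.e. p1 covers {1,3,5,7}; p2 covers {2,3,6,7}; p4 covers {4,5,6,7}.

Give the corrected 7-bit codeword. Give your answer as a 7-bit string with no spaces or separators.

0110011

s1 (pos 1,3,5,7): 0⊕1⊕1⊕1 = 1
s2 (pos 2,3,6,7): 1⊕1⊕1⊕1 = 0
s4 (pos 4,5,6,7): 0⊕1⊕1⊕1 = 1
Syndrome s4…s1 = 101 → error at position 5.
Flip position 5: 0110111 → 0110011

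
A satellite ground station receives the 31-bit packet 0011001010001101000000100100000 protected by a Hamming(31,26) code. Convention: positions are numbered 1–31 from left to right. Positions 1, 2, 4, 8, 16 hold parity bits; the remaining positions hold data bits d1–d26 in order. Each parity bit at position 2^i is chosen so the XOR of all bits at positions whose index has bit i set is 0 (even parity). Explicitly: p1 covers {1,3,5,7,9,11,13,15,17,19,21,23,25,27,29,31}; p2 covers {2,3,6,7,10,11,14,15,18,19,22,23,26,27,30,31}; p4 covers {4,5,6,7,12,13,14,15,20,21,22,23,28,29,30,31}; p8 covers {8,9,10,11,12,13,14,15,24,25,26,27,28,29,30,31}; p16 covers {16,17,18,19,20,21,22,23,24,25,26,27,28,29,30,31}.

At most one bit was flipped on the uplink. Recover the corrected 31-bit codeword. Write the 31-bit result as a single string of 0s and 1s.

0011001010001101000000000100000

s1 (pos 1,3,5,7,9,11,13,15,17,19,21,23,25,27,29,31): 0⊕1⊕0⊕1⊕1⊕0⊕1⊕0⊕0⊕0⊕0⊕1⊕0⊕0⊕0⊕0 = 1
s2 (pos 2,3,6,7,10,11,14,15,18,19,22,23,26,27,30,31): 0⊕1⊕0⊕1⊕0⊕0⊕1⊕0⊕0⊕0⊕0⊕1⊕1⊕0⊕0⊕0 = 1
s4 (pos 4,5,6,7,12,13,14,15,20,21,22,23,28,29,30,31): 1⊕0⊕0⊕1⊕0⊕1⊕1⊕0⊕0⊕0⊕0⊕1⊕0⊕0⊕0⊕0 = 1
s8 (pos 8,9,10,11,12,13,14,15,24,25,26,27,28,29,30,31): 0⊕1⊕0⊕0⊕0⊕1⊕1⊕0⊕0⊕0⊕1⊕0⊕0⊕0⊕0⊕0 = 0
s16 (pos 16,17,18,19,20,21,22,23,24,25,26,27,28,29,30,31): 1⊕0⊕0⊕0⊕0⊕0⊕0⊕1⊕0⊕0⊕1⊕0⊕0⊕0⊕0⊕0 = 1
Syndrome s16…s1 = 10111 → error at position 23.
Flip position 23: 0011001010001101000000100100000 → 0011001010001101000000000100000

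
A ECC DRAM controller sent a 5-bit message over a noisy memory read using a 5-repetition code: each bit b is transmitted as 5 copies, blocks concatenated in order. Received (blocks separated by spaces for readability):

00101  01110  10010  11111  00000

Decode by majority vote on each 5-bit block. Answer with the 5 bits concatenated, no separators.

Block 1 (00101): 2 ones → 0
Block 2 (01110): 3 ones → 1
Block 3 (10010): 2 ones → 0
Block 4 (11111): 5 ones → 1
Block 5 (00000): 0 ones → 0

01010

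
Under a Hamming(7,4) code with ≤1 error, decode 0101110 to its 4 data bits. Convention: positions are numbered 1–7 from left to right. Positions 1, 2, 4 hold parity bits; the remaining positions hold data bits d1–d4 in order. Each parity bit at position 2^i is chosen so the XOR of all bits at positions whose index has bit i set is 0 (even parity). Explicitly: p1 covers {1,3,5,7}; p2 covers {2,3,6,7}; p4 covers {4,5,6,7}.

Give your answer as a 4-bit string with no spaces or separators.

0010

s1 (pos 1,3,5,7): 0⊕0⊕1⊕0 = 1
s2 (pos 2,3,6,7): 1⊕0⊕1⊕0 = 0
s4 (pos 4,5,6,7): 1⊕1⊕1⊕0 = 1
Syndrome s4…s1 = 101 → error at position 5.
Flip position 5: 0101110 → 0101010
Read data bits from positions 3,5,6,7: 0010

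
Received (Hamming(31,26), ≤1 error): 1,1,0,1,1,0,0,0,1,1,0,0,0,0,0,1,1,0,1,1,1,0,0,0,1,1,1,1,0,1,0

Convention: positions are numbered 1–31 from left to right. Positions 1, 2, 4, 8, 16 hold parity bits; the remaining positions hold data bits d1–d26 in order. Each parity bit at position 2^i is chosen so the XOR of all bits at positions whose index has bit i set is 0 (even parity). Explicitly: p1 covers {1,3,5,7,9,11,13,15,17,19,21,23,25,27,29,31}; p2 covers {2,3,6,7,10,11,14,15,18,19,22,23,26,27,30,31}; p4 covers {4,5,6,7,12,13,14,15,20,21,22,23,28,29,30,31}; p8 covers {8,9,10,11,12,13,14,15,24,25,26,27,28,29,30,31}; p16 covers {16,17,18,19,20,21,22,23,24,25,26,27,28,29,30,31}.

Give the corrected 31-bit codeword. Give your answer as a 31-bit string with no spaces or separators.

1101100111000001101110001111010

s1 (pos 1,3,5,7,9,11,13,15,17,19,21,23,25,27,29,31): 1⊕0⊕1⊕0⊕1⊕0⊕0⊕0⊕1⊕1⊕1⊕0⊕1⊕1⊕0⊕0 = 0
s2 (pos 2,3,6,7,10,11,14,15,18,19,22,23,26,27,30,31): 1⊕0⊕0⊕0⊕1⊕0⊕0⊕0⊕0⊕1⊕0⊕0⊕1⊕1⊕1⊕0 = 0
s4 (pos 4,5,6,7,12,13,14,15,20,21,22,23,28,29,30,31): 1⊕1⊕0⊕0⊕0⊕0⊕0⊕0⊕1⊕1⊕0⊕0⊕1⊕0⊕1⊕0 = 0
s8 (pos 8,9,10,11,12,13,14,15,24,25,26,27,28,29,30,31): 0⊕1⊕1⊕0⊕0⊕0⊕0⊕0⊕0⊕1⊕1⊕1⊕1⊕0⊕1⊕0 = 1
s16 (pos 16,17,18,19,20,21,22,23,24,25,26,27,28,29,30,31): 1⊕1⊕0⊕1⊕1⊕1⊕0⊕0⊕0⊕1⊕1⊕1⊕1⊕0⊕1⊕0 = 0
Syndrome s16…s1 = 01000 → error at position 8.
Flip position 8: 1101100011000001101110001111010 → 1101100111000001101110001111010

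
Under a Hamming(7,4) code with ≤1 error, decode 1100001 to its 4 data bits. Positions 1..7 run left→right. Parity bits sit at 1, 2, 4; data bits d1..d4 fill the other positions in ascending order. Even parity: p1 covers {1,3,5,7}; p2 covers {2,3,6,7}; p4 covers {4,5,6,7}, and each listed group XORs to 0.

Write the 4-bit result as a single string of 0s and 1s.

s1 (pos 1,3,5,7): 1⊕0⊕0⊕1 = 0
s2 (pos 2,3,6,7): 1⊕0⊕0⊕1 = 0
s4 (pos 4,5,6,7): 0⊕0⊕0⊕1 = 1
Syndrome s4…s1 = 100 → error at position 4.
Flip position 4: 1100001 → 1101001
Read data bits from positions 3,5,6,7: 0001

0001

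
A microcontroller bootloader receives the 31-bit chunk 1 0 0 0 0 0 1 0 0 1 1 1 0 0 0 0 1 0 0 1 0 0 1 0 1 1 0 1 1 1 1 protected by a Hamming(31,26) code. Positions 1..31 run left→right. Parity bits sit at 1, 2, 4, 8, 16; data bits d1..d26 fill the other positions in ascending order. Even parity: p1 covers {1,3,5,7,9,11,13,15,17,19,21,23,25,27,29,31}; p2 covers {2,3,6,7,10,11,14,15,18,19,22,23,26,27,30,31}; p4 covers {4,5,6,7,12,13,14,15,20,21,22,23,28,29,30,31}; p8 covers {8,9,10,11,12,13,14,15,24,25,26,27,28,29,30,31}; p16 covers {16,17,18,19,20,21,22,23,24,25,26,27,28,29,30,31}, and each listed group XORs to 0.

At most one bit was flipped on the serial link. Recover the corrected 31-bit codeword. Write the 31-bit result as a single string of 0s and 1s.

1000001001110000100100101001111

s1 (pos 1,3,5,7,9,11,13,15,17,19,21,23,25,27,29,31): 1⊕0⊕0⊕1⊕0⊕1⊕0⊕0⊕1⊕0⊕0⊕1⊕1⊕0⊕1⊕1 = 0
s2 (pos 2,3,6,7,10,11,14,15,18,19,22,23,26,27,30,31): 0⊕0⊕0⊕1⊕1⊕1⊕0⊕0⊕0⊕0⊕0⊕1⊕1⊕0⊕1⊕1 = 1
s4 (pos 4,5,6,7,12,13,14,15,20,21,22,23,28,29,30,31): 0⊕0⊕0⊕1⊕1⊕0⊕0⊕0⊕1⊕0⊕0⊕1⊕1⊕1⊕1⊕1 = 0
s8 (pos 8,9,10,11,12,13,14,15,24,25,26,27,28,29,30,31): 0⊕0⊕1⊕1⊕1⊕0⊕0⊕0⊕0⊕1⊕1⊕0⊕1⊕1⊕1⊕1 = 1
s16 (pos 16,17,18,19,20,21,22,23,24,25,26,27,28,29,30,31): 0⊕1⊕0⊕0⊕1⊕0⊕0⊕1⊕0⊕1⊕1⊕0⊕1⊕1⊕1⊕1 = 1
Syndrome s16…s1 = 11010 → error at position 26.
Flip position 26: 1000001001110000100100101101111 → 1000001001110000100100101001111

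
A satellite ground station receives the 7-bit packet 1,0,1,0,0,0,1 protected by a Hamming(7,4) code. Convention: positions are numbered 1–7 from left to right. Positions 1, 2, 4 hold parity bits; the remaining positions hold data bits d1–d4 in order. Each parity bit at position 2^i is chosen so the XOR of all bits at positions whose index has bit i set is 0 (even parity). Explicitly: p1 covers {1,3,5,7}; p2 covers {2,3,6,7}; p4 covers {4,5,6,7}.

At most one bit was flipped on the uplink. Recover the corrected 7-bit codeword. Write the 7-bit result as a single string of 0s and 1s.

s1 (pos 1,3,5,7): 1⊕1⊕0⊕1 = 1
s2 (pos 2,3,6,7): 0⊕1⊕0⊕1 = 0
s4 (pos 4,5,6,7): 0⊕0⊕0⊕1 = 1
Syndrome s4…s1 = 101 → error at position 5.
Flip position 5: 1010001 → 1010101

1010101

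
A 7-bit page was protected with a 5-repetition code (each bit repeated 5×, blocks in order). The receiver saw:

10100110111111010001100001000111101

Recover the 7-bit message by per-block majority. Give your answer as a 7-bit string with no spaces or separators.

Block 1 (10100): 2 ones → 0
Block 2 (11011): 4 ones → 1
Block 3 (11110): 4 ones → 1
Block 4 (10001): 2 ones → 0
Block 5 (10000): 1 one → 0
Block 6 (10001): 2 ones → 0
Block 7 (11101): 4 ones → 1

0110001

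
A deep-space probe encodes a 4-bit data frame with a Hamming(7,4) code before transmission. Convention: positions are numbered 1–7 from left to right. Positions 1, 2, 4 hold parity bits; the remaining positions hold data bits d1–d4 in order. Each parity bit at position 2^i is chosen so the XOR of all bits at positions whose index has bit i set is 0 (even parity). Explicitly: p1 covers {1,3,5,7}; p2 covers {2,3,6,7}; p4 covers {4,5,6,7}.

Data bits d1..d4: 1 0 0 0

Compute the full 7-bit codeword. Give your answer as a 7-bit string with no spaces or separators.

Place data at non-parity positions: p1 p2 1 p4 0 0 0
p1 (pos 1,3,5,7): XOR of data positions = 1⊕0⊕0 = 1
p2 (pos 2,3,6,7): XOR of data positions = 1⊕0⊕0 = 1
p4 (pos 4,5,6,7): XOR of data positions = 0⊕0⊕0 = 0
Codeword: 1110000

1110000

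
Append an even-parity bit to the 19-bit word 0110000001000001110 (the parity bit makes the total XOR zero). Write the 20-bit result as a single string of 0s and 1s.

01100000010000011100

XOR of the 19 data bits: 0⊕1⊕1⊕0⊕0⊕0⊕0⊕0⊕0⊕1⊕0⊕0⊕0⊕0⊕0⊕1⊕1⊕1⊕0 = 0
Parity bit = 0 (so all 20 bits XOR to 0).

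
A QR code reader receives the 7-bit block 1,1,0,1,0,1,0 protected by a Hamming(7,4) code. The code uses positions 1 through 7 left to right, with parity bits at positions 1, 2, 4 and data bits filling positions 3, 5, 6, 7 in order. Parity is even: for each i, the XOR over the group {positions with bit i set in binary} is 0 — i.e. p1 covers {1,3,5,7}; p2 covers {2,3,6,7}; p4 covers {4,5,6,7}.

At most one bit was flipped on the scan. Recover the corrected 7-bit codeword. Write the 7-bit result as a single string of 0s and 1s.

s1 (pos 1,3,5,7): 1⊕0⊕0⊕0 = 1
s2 (pos 2,3,6,7): 1⊕0⊕1⊕0 = 0
s4 (pos 4,5,6,7): 1⊕0⊕1⊕0 = 0
Syndrome s4…s1 = 001 → error at position 1.
Flip position 1: 1101010 → 0101010

0101010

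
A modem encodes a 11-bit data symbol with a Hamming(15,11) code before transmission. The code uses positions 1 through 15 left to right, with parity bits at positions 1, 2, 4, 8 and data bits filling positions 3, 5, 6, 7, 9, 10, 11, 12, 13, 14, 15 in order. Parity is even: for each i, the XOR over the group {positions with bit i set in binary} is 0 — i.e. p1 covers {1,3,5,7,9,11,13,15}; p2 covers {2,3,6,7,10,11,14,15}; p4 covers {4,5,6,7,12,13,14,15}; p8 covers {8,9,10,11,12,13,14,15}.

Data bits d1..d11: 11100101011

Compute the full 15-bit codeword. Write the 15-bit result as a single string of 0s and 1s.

Place data at non-parity positions: p1 p2 1 p4 1 1 0 p8 0 1 0 1 0 1 1
p1 (pos 1,3,5,7,9,11,13,15): XOR of data positions = 1⊕1⊕0⊕0⊕0⊕0⊕1 = 1
p2 (pos 2,3,6,7,10,11,14,15): XOR of data positions = 1⊕1⊕0⊕1⊕0⊕1⊕1 = 1
p4 (pos 4,5,6,7,12,13,14,15): XOR of data positions = 1⊕1⊕0⊕1⊕0⊕1⊕1 = 1
p8 (pos 8,9,10,11,12,13,14,15): XOR of data positions = 0⊕1⊕0⊕1⊕0⊕1⊕1 = 0
Codeword: 111111000101011

111111000101011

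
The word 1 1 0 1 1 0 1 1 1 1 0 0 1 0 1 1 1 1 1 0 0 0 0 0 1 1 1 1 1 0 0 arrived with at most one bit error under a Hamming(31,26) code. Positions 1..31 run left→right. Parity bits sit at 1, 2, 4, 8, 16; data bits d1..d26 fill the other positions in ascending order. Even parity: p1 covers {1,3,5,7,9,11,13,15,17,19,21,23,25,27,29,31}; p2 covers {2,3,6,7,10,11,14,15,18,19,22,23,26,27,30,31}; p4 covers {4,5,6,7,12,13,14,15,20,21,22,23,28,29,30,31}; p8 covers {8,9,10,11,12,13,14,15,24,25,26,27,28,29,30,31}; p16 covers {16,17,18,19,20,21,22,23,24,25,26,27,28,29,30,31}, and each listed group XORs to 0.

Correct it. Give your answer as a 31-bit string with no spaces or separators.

1101101111001011111010001111100

s1 (pos 1,3,5,7,9,11,13,15,17,19,21,23,25,27,29,31): 1⊕0⊕1⊕1⊕1⊕0⊕1⊕1⊕1⊕1⊕0⊕0⊕1⊕1⊕1⊕0 = 1
s2 (pos 2,3,6,7,10,11,14,15,18,19,22,23,26,27,30,31): 1⊕0⊕0⊕1⊕1⊕0⊕0⊕1⊕1⊕1⊕0⊕0⊕1⊕1⊕0⊕0 = 0
s4 (pos 4,5,6,7,12,13,14,15,20,21,22,23,28,29,30,31): 1⊕1⊕0⊕1⊕0⊕1⊕0⊕1⊕0⊕0⊕0⊕0⊕1⊕1⊕0⊕0 = 1
s8 (pos 8,9,10,11,12,13,14,15,24,25,26,27,28,29,30,31): 1⊕1⊕1⊕0⊕0⊕1⊕0⊕1⊕0⊕1⊕1⊕1⊕1⊕1⊕0⊕0 = 0
s16 (pos 16,17,18,19,20,21,22,23,24,25,26,27,28,29,30,31): 1⊕1⊕1⊕1⊕0⊕0⊕0⊕0⊕0⊕1⊕1⊕1⊕1⊕1⊕0⊕0 = 1
Syndrome s16…s1 = 10101 → error at position 21.
Flip position 21: 1101101111001011111000001111100 → 1101101111001011111010001111100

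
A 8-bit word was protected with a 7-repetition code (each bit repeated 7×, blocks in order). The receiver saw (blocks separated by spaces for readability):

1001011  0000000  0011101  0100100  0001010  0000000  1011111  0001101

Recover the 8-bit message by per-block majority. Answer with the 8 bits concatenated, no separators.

10100010

Block 1 (1001011): 4 ones → 1
Block 2 (0000000): 0 ones → 0
Block 3 (0011101): 4 ones → 1
Block 4 (0100100): 2 ones → 0
Block 5 (0001010): 2 ones → 0
Block 6 (0000000): 0 ones → 0
Block 7 (1011111): 6 ones → 1
Block 8 (0001101): 3 ones → 0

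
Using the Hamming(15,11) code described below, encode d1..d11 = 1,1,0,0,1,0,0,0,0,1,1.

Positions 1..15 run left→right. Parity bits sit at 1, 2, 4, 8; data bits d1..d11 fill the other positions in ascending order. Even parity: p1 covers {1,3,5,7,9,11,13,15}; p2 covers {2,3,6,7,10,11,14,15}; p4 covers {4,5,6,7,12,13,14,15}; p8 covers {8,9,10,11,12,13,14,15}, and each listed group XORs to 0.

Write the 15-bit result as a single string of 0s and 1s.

011110011000011

Place data at non-parity positions: p1 p2 1 p4 1 0 0 p8 1 0 0 0 0 1 1
p1 (pos 1,3,5,7,9,11,13,15): XOR of data positions = 1⊕1⊕0⊕1⊕0⊕0⊕1 = 0
p2 (pos 2,3,6,7,10,11,14,15): XOR of data positions = 1⊕0⊕0⊕0⊕0⊕1⊕1 = 1
p4 (pos 4,5,6,7,12,13,14,15): XOR of data positions = 1⊕0⊕0⊕0⊕0⊕1⊕1 = 1
p8 (pos 8,9,10,11,12,13,14,15): XOR of data positions = 1⊕0⊕0⊕0⊕0⊕1⊕1 = 1
Codeword: 011110011000011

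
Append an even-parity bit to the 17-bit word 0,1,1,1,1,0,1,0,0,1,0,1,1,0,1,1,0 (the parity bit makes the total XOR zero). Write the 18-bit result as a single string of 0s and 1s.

XOR of the 17 data bits: 0⊕1⊕1⊕1⊕1⊕0⊕1⊕0⊕0⊕1⊕0⊕1⊕1⊕0⊕1⊕1⊕0 = 0
Parity bit = 0 (so all 18 bits XOR to 0).

011110100101101100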